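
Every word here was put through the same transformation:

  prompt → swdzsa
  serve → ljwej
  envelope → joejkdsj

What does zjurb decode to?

p(15)→s(18) and r(17)→w(22) fit y≡15x+1 (mod 26); the inverse of 15 mod 26 is 7. Each letter's alphabet position (a=0..z=25) is mapped through 15·x+1 mod 26 — an affine cipher.
Reversing it on zjurb: z(25)→7·(25−1)≡12=m; j(9)→7·(9−1)≡4=e; u(20)→7·(20−1)≡3=d; r(17)→7·(17−1)≡8=i; b(1)→7·(1−1)≡0=a (all mod 26).

media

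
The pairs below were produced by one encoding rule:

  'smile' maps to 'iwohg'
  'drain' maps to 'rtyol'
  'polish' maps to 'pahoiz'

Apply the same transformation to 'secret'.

igctgx

s(18)→i(8) and m(12)→w(22) fit y≡15x+24 (mod 26); the inverse of 15 mod 26 is 7. This is an affine cipher: with a=0,…,z=25, each position x becomes (15x+24) mod 26.
For secret: s(18)→15·18+24≡8=i; e(4)→15·4+24≡6=g; c(2)→15·2+24≡2=c; r(17)→15·17+24≡19=t; e(4)→15·4+24≡6=g; t(19)→15·19+24≡23=x (all mod 26).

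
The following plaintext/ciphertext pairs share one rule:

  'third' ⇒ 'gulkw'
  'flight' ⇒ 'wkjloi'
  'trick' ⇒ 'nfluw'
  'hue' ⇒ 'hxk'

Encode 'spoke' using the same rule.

The output letters match the input read backwards, each shifted +3: third reversed is driht. Read the word backwards and shift each letter +3.
Applying it to spoke: reverse → ekops; then shift: e+3=h, k+3=n, o+3=r, p+3=s, s+3=v.

hnrsv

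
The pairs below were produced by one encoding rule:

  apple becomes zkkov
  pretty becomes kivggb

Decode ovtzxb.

legacy

Each pair mirrors across the alphabet (a↔z, p↔k, p↔k): positions sum to 25. Each letter is replaced by its mirror in the alphabet: a↔z, b↔y, c↔x, and so on (the Atbash cipher).
Reversing it on ovtzxb: o↔l, v↔e, t↔g, z↔a, x↔c, b↔y.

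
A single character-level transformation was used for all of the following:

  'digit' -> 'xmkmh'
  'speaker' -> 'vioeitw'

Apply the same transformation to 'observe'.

Read the word backwards and shift each letter +4.
For observe: reverse → evresbo; then shift: e+4=i, v+4=z, r+4=v, e+4=i, s+4=w, b+4=f, o+4=s.

izviwfs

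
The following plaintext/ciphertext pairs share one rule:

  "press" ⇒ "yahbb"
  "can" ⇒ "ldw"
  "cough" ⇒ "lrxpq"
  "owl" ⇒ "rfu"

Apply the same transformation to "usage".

xbdph

The shift depends on letter class: consonant p→y is +9, but vowel e→h is +3. Two shifts are in play — +3 for a/e/i/o/u, +9 for every other letter.
For usage: u(vowel)+3=x, s(cons)+9=b, a(vowel)+3=d, g(cons)+9=p, e(vowel)+3=h.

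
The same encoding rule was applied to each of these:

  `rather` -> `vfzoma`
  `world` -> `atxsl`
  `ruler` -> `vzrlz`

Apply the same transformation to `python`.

In rather: r→v is +4, a→f is +5, t→z is +6, h→o is +7 — the shift increases by 1 each position. The shift increases by 1 at each position, starting from +4: 4, 5, 6, ….
On python: p+4=t, y+5=d, t+6=z, h+7=o, o+8=w, n+9=w.

tdzoww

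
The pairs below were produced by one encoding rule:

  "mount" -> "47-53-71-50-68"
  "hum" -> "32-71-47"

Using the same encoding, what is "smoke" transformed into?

m(#13)→47 and o(#15)→53: differences scale by 3, so n = 3·pos + 8. With a=1..z=26, the number is 3·pos + 8.
On smoke: s=19→65, m=13→47, o=15→53, k=11→41, e=5→23.

65-47-53-41-23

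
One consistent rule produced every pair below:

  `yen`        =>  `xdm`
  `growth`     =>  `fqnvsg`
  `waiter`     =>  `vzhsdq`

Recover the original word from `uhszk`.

Compare letters: y→x is +25, e→d is +25, n→m is +25 — a constant shift. It's a constant shift of +25 (ROT25).
Decoding uhszk: u−25=v, h−25=i, s−25=t, z−25=a, k−25=l.

vital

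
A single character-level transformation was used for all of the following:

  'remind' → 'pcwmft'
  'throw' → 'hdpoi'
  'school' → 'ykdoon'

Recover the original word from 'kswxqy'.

Each letter's alphabet position (a=0..z=25) is mapped through 9·x+18 mod 26 — an affine cipher.
Decoding kswxqy: k(10)→3·(10−18)≡2=c; s(18)→3·(18−18)≡0=a; w(22)→3·(22−18)≡12=m; x(23)→3·(23−18)≡15=p; q(16)→3·(16−18)≡20=u; y(24)→3·(24−18)≡18=s (all mod 26).

campus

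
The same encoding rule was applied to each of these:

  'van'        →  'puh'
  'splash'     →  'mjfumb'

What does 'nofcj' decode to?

tulip

This is a Caesar cipher with shift 20.
Undoing it on nofcj: n−20=t, o−20=u, f−20=l, c−20=i, j−20=p.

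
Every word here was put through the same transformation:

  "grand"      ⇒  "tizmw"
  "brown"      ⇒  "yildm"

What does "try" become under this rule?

Each pair mirrors across the alphabet (g↔t, r↔i, a↔z): positions sum to 25. Letters are reflected about the middle of the alphabet (position → 25−position): Atbash.
For try: t↔g, r↔i, y↔b.

gib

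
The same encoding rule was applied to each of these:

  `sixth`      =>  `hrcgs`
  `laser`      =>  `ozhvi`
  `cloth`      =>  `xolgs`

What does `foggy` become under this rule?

Each pair mirrors across the alphabet (s↔h, i↔r, x↔c): positions sum to 25. This is the alphabet-reversal cipher (Atbash): a becomes z, b becomes y, etc.
On foggy: f↔u, o↔l, g↔t, g↔t, y↔b.

ulttb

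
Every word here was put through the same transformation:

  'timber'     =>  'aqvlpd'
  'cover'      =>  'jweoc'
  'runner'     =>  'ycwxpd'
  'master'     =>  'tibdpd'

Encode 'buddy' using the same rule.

icmnj

Each letter shifts forward by (position + 7), i.e. 7, 8, 9, … — the shift grows by one for each successive letter.
For buddy: b+7=i, u+8=c, d+9=m, d+10=n, y+11=j.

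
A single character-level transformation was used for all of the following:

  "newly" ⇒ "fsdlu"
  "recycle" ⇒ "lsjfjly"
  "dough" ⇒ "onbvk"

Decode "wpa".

tip

The output letters match the input read backwards, each shifted +7: newly reversed is ylwen. The word is reversed, then every letter is shifted forward by 7.
Reversing it on wpa: shift back: w−7=p, p−7=i, a−7=t → pit; then reverse → tip.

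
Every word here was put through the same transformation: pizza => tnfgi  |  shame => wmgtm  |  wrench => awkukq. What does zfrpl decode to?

valid

In pizza: p→t is +4, i→n is +5, z→f is +6, z→g is +7 — the shift increases by 1 each position. Each letter shifts forward by (position + 4), i.e. 4, 5, 6, … — the shift grows by one for each successive letter.
Reversing it on zfrpl: z−4=v, f−5=a, r−6=l, p−7=i, l−8=d.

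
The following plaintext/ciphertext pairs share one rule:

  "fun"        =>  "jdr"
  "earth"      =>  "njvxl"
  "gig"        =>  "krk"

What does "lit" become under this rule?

prx

The rule splits by letter class: vowels +9, consonants +4.
For lit: l(cons)+4=p, i(vowel)+9=r, t(cons)+4=x.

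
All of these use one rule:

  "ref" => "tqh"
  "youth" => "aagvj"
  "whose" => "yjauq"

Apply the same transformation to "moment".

The shift depends on letter class: consonant r→t is +2, but vowel e→q is +12. Two shifts are in play — +12 for a/e/i/o/u, +2 for every other letter.
On moment: m(cons)+2=o, o(vowel)+12=a, m(cons)+2=o, e(vowel)+12=q, n(cons)+2=p, t(cons)+2=v.

oaoqpv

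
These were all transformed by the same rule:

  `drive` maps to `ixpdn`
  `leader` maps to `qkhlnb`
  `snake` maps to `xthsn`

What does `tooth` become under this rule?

yuvbq

In drive: d→i is +5, r→x is +6, i→p is +7, v→d is +8 — the shift increases by 1 each position. The shift increases by 1 at each position, starting from +5: 5, 6, 7, ….
Applying it to tooth: t+5=y, o+6=u, o+7=v, t+8=b, h+9=q.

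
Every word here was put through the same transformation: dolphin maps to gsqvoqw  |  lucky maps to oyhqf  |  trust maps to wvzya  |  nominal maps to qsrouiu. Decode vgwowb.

script

In dolphin: d→g is +3, o→s is +4, l→q is +5, p→v is +6 — the shift increases by 1 each position. Each letter shifts forward by (position + 3), i.e. 3, 4, 5, … — the shift grows by one for each successive letter.
Reversing it on vgwowb: v−3=s, g−4=c, w−5=r, o−6=i, w−7=p, b−8=t.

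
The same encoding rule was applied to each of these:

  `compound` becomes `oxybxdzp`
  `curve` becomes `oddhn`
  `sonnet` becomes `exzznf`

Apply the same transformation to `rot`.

The rule splits by letter class: vowels +9, consonants +12.
On rot: r(cons)+12=d, o(vowel)+9=x, t(cons)+12=f.

dxf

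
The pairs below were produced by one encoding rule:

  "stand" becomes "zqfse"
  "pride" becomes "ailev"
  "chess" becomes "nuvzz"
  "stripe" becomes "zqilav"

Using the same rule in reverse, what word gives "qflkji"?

This is an affine cipher: with a=0,…,z=25, each position x becomes (17x+5) mod 26.
Decoding qflkji: q(16)→23·(16−5)≡19=t; f(5)→23·(5−5)≡0=a; l(11)→23·(11−5)≡8=i; k(10)→23·(10−5)≡11=l; j(9)→23·(9−5)≡14=o; i(8)→23·(8−5)≡17=r (all mod 26).

tailor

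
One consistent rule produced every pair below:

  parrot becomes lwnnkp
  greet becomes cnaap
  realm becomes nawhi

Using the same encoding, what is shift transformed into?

Compare letters: p→l is +22, a→w is +22, r→n is +22 — a constant shift. Every letter moves 22 places later in the alphabet, wrapping around z→a.
For shift: s+22=o, h+22=d, i+22=e, f+22=b, t+22=p.

odebp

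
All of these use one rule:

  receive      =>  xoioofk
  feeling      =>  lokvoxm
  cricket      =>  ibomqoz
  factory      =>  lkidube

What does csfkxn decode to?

wizard

Shifts by position in receive: pos 0: r→x (+6), pos 1: e→o (+10), pos 2: c→i (+6), pos 3: e→o (+10) — repeating every 2. A repeating key of period 2 is used — shifts +6, +10 over and over.
Undoing it on csfkxn: c−6=w, s−10=i, f−6=z, k−10=a, x−6=r, n−10=d.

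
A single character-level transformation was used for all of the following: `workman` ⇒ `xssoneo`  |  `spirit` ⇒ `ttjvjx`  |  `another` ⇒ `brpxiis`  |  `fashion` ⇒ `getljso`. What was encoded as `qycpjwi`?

It's a Vigenère-style cipher with numeric key [1,4]: position i shifts by key[i mod 2].
Decoding qycpjwi: q−1=p, y−4=u, c−1=b, p−4=l, j−1=i, w−4=s, i−1=h.

publish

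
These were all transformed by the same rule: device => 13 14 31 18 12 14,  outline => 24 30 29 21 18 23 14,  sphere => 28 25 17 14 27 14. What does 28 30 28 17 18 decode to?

sushi

d is letter #4 and maps to 13: an offset of 9. Letters become their 1-based position plus 9 (so a→10, b→11, …).
Decoding 28 30 28 17 18: 28→(28−9)÷1=19=s, 30→(30−9)÷1=21=u, 28→(28−9)÷1=19=s, 17→(17−9)÷1=8=h, 18→(18−9)÷1=9=i.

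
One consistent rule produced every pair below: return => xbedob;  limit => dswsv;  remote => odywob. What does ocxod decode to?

tense

The word is reversed, then every letter is shifted forward by 10.
Undoing it on ocxod: shift back: o−10=e, c−10=s, x−10=n, o−10=e, d−10=t → esnet; then reverse → tense.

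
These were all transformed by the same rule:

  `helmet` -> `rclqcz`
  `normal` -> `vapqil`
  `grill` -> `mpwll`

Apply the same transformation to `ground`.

mpaevx

h(7)→r(17) and e(4)→c(2) fit y≡5x+8 (mod 26); the inverse of 5 mod 26 is 21. This is an affine cipher: with a=0,…,z=25, each position x becomes (5x+8) mod 26.
On ground: g(6)→5·6+8≡12=m; r(17)→5·17+8≡15=p; o(14)→5·14+8≡0=a; u(20)→5·20+8≡4=e; n(13)→5·13+8≡21=v; d(3)→5·3+8≡23=x (all mod 26).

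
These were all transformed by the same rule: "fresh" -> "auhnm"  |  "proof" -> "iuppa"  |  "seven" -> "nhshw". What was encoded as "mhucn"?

This is an affine cipher: with a=0,…,z=25, each position x becomes (19x+9) mod 26.
Decoding mhucn: m(12)→11·(12−9)≡7=h; h(7)→11·(7−9)≡4=e; u(20)→11·(20−9)≡17=r; c(2)→11·(2−9)≡1=b; n(13)→11·(13−9)≡18=s (all mod 26).

herbs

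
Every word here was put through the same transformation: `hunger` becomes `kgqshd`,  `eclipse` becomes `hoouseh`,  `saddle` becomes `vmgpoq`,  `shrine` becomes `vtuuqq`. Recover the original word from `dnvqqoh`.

absence

It's a Vigenère-style cipher with numeric key [3,12]: position i shifts by key[i mod 2].
Reversing it on dnvqqoh: d−3=a, n−12=b, v−3=s, q−12=e, q−3=n, o−12=c, h−3=e.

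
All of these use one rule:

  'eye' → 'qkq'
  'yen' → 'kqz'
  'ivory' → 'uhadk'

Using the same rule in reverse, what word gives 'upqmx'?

ideal

Compare letters: e→q is +12, y→k is +12, e→q is +12 — a constant shift. Each letter is shifted forward by 12 in the alphabet (a Caesar shift of +12).
Undoing it on upqmx: u−12=i, p−12=d, q−12=e, m−12=a, x−12=l.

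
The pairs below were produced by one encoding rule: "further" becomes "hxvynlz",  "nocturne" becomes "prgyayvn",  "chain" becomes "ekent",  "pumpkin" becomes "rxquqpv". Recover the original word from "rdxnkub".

patient

The shift increases by 1 at each position, starting from +2: 2, 3, 4, ….
Reversing it on rdxnkub: r−2=p, d−3=a, x−4=t, n−5=i, k−6=e, u−7=n, b−8=t.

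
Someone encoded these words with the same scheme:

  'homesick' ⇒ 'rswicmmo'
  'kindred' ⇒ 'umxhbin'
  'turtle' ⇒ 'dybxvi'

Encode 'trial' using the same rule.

The shifts repeat in a cycle of length 2: positions 0,1,… shift by +10, +4, then the pattern repeats.
On trial: t+10=d, r+4=v, i+10=s, a+4=e, l+10=v.

dvsev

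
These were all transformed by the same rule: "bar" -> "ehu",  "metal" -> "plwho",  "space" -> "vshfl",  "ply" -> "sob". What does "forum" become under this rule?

The rule splits by letter class: vowels +7, consonants +3.
Applying it to forum: f(cons)+3=i, o(vowel)+7=v, r(cons)+3=u, u(vowel)+7=b, m(cons)+3=p.

ivubp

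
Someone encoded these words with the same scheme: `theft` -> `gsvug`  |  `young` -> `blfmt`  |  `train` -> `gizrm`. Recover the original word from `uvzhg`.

feast

Each pair mirrors across the alphabet (t↔g, h↔s, e↔v): positions sum to 25. Each letter is replaced by its mirror in the alphabet: a↔z, b↔y, c↔x, and so on (the Atbash cipher).
Decoding uvzhg: u↔f, v↔e, z↔a, h↔s, g↔t.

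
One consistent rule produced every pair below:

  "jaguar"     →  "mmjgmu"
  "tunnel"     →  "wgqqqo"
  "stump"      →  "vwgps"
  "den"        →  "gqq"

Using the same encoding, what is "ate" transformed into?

The shift depends on letter class: consonant j→m is +3, but vowel a→m is +12. Vowels shift forward by 12 and consonants shift forward by 3.
Applying it to ate: a(vowel)+12=m, t(cons)+3=w, e(vowel)+12=q.

mwq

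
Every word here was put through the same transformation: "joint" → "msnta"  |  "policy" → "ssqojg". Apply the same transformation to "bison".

emxuu

In joint: j→m is +3, o→s is +4, i→n is +5, n→t is +6 — the shift increases by 1 each position. Letter i (0-indexed) is shifted by i+3, so successive shifts are 3, 4, 5, ….
On bison: b+3=e, i+4=m, s+5=x, o+6=u, n+7=u.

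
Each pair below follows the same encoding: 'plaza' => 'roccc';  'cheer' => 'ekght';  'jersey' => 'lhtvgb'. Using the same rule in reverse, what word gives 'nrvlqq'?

lotion

Shifts by position in plaza: pos 0: p→r (+2), pos 1: l→o (+3), pos 2: a→c (+2), pos 3: z→c (+3) — repeating every 2. The shifts repeat in a cycle of length 2: positions 0,1,… shift by +2, +3, then the pattern repeats.
Undoing it on nrvlqq: n−2=l, r−3=o, v−2=t, l−3=i, q−2=o, q−3=n.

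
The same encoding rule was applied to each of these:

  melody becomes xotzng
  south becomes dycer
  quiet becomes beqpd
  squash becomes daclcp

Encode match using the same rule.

Shifts by position in melody: pos 0: m→x (+11), pos 1: e→o (+10), pos 2: l→t (+8), pos 3: o→z (+11), pos 4: d→n (+10), pos 5: y→g (+8) — repeating every 3. It's a Vigenère-style cipher with numeric key [11,10,8]: position i shifts by key[i mod 3].
Applying it to match: m+11=x, a+10=k, t+8=b, c+11=n, h+10=r.

xkbnr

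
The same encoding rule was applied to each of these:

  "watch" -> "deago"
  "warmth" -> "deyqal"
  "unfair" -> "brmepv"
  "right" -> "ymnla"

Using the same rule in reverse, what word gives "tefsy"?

mayor

Shifts by position in watch: pos 0: w→d (+7), pos 1: a→e (+4), pos 2: t→a (+7), pos 3: c→g (+4) — repeating every 2. The shifts repeat in a cycle of length 2: positions 0,1,… shift by +7, +4, then the pattern repeats.
Decoding tefsy: t−7=m, e−4=a, f−7=y, s−4=o, y−7=r.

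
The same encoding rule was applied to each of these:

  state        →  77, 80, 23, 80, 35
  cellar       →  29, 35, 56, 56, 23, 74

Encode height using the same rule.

44, 35, 47, 41, 44, 80

s(#19)→77 and t(#20)→80: differences scale by 3, so n = 3·pos + 20. With a=1..z=26, the number is 3·pos + 20.
Applying it to height: h=8→44, e=5→35, i=9→47, g=7→41, h=8→44, t=20→80.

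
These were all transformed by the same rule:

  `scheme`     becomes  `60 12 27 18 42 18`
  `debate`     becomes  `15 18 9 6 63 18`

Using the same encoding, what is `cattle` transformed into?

12 6 63 63 39 18

s(#19)→60 and c(#3)→12: differences scale by 3, so n = 3·pos + 3. With a=1..z=26, the number is 3·pos + 3.
Applying it to cattle: c=3→12, a=1→6, t=20→63, t=20→63, l=12→39, e=5→18.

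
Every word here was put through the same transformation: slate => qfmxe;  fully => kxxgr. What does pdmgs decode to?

The output letters match the input read backwards, each shifted +12: slate reversed is etals. Two steps: reverse the string, then apply a Caesar shift of +12.
Reversing it on pdmgs: shift back: p−12=d, d−12=r, m−12=a, g−12=u, s−12=g → draug; then reverse → guard.

guard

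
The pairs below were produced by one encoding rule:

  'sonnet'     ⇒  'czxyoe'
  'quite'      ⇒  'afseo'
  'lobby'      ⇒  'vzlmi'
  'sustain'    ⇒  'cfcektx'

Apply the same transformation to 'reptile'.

bpzeswo

Shifts by position in sonnet: pos 0: s→c (+10), pos 1: o→z (+11), pos 2: n→x (+10), pos 3: n→y (+11) — repeating every 2. The shifts repeat in a cycle of length 2: positions 0,1,… shift by +10, +11, then the pattern repeats.
On reptile: r+10=b, e+11=p, p+10=z, t+11=e, i+10=s, l+11=w, e+10=o.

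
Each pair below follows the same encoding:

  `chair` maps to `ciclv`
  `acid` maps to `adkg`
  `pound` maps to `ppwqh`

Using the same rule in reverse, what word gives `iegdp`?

In chair: c→c is +0, h→i is +1, a→c is +2, i→l is +3 — the shift increases by 1 each position. The shift increases by 1 at each position, starting from +0: 0, 1, 2, ….
Undoing it on iegdp: i−0=i, e−1=d, g−2=e, d−3=a, p−4=l.

ideal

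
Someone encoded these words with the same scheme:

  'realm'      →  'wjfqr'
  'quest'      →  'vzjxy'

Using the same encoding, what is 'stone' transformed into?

xytsj

Compare letters: r→w is +5, e→j is +5, a→f is +5 — a constant shift. This is a Caesar cipher with shift 5.
On stone: s+5=x, t+5=y, o+5=t, n+5=s, e+5=j.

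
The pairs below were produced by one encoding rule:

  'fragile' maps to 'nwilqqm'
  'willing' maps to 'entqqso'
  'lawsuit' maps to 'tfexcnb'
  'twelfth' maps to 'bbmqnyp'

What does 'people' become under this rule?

xjwutj

Shifts by position in fragile: pos 0: f→n (+8), pos 1: r→w (+5), pos 2: a→i (+8), pos 3: g→l (+5) — repeating every 2. It's a Vigenère-style cipher with numeric key [8,5]: position i shifts by key[i mod 2].
On people: p+8=x, e+5=j, o+8=w, p+5=u, l+8=t, e+5=j.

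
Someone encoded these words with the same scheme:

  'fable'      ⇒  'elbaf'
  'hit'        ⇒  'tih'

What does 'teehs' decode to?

The output letters match the input read backwards: fable reversed is elbaf. It's just the letters in reverse order.
Undoing it on teehs: then reverse → sheet.

sheet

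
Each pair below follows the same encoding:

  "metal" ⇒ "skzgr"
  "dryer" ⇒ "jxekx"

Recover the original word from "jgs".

dam

Every letter moves 6 places later in the alphabet, wrapping around z→a.
Decoding jgs: j−6=d, g−6=a, s−6=m.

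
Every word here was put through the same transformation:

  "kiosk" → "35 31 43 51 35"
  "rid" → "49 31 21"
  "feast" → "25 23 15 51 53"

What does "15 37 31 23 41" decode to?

alien

k(#11)→35 and i(#9)→31: differences scale by 2, so n = 2·pos + 13. The formula is n = 2×(alphabet index, a=1) + 13.
Decoding 15 37 31 23 41: 15→(15−13)÷2=1=a, 37→(37−13)÷2=12=l, 31→(31−13)÷2=9=i, 23→(23−13)÷2=5=e, 41→(41−13)÷2=14=n.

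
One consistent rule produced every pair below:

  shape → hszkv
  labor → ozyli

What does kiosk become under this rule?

prlhp

Each pair mirrors across the alphabet (s↔h, h↔s, a↔z): positions sum to 25. Each letter is replaced by its mirror in the alphabet: a↔z, b↔y, c↔x, and so on (the Atbash cipher).
On kiosk: k↔p, i↔r, o↔l, s↔h, k↔p.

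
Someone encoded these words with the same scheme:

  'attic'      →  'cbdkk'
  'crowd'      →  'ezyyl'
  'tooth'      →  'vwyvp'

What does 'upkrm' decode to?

Shifts by position in attic: pos 0: a→c (+2), pos 1: t→b (+8), pos 2: t→d (+10), pos 3: i→k (+2), pos 4: c→k (+8) — repeating every 3. It's a Vigenère-style cipher with numeric key [2,8,10]: position i shifts by key[i mod 3].
Decoding upkrm: u−2=s, p−8=h, k−10=a, r−2=p, m−8=e.

shape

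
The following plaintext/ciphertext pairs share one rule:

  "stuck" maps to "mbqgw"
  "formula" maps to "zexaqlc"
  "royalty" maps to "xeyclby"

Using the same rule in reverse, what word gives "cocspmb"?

against

Treating letters as 0–25, the rule is x ↦ 15x + 2 (mod 26).
Undoing it on cocspmb: c(2)→7·(2−2)≡0=a; o(14)→7·(14−2)≡6=g; c(2)→7·(2−2)≡0=a; s(18)→7·(18−2)≡8=i; p(15)→7·(15−2)≡13=n; m(12)→7·(12−2)≡18=s; b(1)→7·(1−2)≡19=t (all mod 26).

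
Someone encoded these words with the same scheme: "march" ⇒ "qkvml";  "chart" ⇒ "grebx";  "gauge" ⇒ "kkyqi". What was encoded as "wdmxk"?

sting

A repeating key of period 2 is used — shifts +4, +10 over and over.
Decoding wdmxk: w−4=s, d−10=t, m−4=i, x−10=n, k−4=g.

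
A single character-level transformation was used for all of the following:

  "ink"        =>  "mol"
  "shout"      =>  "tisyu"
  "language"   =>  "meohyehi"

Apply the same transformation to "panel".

The shift depends on letter class: consonant n→o is +1, but vowel i→m is +4. Two shifts are in play — +4 for a/e/i/o/u, +1 for every other letter.
On panel: p(cons)+1=q, a(vowel)+4=e, n(cons)+1=o, e(vowel)+4=i, l(cons)+1=m.

qeoim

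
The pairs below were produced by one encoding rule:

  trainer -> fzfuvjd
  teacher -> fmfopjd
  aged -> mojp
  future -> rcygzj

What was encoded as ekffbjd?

scatter

The shifts repeat in a cycle of length 3: positions 0,1,… shift by +12, +8, +5, then the pattern repeats.
Undoing it on ekffbjd: e−12=s, k−8=c, f−5=a, f−12=t, b−8=t, j−5=e, d−12=r.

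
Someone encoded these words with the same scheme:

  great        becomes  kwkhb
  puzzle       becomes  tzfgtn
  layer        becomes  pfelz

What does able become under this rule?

egrl

In great: g→k is +4, r→w is +5, e→k is +6, a→h is +7 — the shift increases by 1 each position. The shift increases by 1 at each position, starting from +4: 4, 5, 6, ….
On able: a+4=e, b+5=g, l+6=r, e+7=l.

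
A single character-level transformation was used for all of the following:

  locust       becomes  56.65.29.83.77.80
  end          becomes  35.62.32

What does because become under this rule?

l(#12)→56 and o(#15)→65: differences scale by 3, so n = 3·pos + 20. With a=1..z=26, the number is 3·pos + 20.
For because: b=2→26, e=5→35, c=3→29, a=1→23, u=21→83, s=19→77, e=5→35.

26.35.29.23.83.77.35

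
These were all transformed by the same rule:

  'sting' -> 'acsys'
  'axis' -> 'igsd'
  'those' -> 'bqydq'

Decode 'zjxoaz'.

random

In sting: s→a is +8, t→c is +9, i→s is +10, n→y is +11 — the shift increases by 1 each position. Letter i (0-indexed) is shifted by i+8, so successive shifts are 8, 9, 10, ….
Undoing it on zjxoaz: z−8=r, j−9=a, x−10=n, o−11=d, a−12=o, z−13=m.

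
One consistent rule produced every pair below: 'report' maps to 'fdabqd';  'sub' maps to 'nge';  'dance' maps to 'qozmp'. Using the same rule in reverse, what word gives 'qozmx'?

lance

The output letters match the input read backwards, each shifted +12: report reversed is troper. Read the word backwards and shift each letter +12.
Undoing it on qozmx: shift back: q−12=e, o−12=c, z−12=n, m−12=a, x−12=l → ecnal; then reverse → lance.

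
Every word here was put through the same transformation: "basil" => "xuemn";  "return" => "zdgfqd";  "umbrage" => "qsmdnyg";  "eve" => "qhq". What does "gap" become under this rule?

Read the word backwards and shift each letter +12.
On gap: reverse → pag; then shift: p+12=b, a+12=m, g+12=s.

bms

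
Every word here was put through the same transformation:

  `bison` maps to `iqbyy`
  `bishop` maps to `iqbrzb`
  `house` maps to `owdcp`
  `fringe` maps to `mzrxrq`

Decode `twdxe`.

Letter i (0-indexed) is shifted by i+7, so successive shifts are 7, 8, 9, ….
Undoing it on twdxe: t−7=m, w−8=o, d−9=u, x−10=n, e−11=t.

mount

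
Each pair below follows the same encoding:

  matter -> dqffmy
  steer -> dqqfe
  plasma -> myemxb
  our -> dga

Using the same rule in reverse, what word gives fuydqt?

hermit

The output letters match the input read backwards, each shifted +12: matter reversed is rettam. Read the word backwards and shift each letter +12.
Decoding fuydqt: shift back: f−12=t, u−12=i, y−12=m, d−12=r, q−12=e, t−12=h → timreh; then reverse → hermit.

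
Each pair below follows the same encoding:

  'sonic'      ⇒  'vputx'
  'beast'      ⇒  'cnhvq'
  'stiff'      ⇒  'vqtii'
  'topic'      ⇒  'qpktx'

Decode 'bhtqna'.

s(18)→v(21) and o(14)→p(15) fit y≡21x+7 (mod 26); the inverse of 21 mod 26 is 5. Treating letters as 0–25, the rule is x ↦ 21x + 7 (mod 26).
Undoing it on bhtqna: b(1)→5·(1−7)≡22=w; h(7)→5·(7−7)≡0=a; t(19)→5·(19−7)≡8=i; q(16)→5·(16−7)≡19=t; n(13)→5·(13−7)≡4=e; a(0)→5·(0−7)≡17=r (all mod 26).

waiter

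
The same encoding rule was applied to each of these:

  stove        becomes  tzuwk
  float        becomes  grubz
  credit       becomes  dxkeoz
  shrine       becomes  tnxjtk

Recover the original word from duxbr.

coral

Shifts by position in stove: pos 0: s→t (+1), pos 1: t→z (+6), pos 2: o→u (+6), pos 3: v→w (+1), pos 4: e→k (+6) — repeating every 3. A repeating key of period 3 is used — shifts +1, +6, +6 over and over.
Reversing it on duxbr: d−1=c, u−6=o, x−6=r, b−1=a, r−6=l.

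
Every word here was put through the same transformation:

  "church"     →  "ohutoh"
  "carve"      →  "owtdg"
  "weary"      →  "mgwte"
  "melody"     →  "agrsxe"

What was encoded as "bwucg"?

pause

This is an affine cipher: with a=0,…,z=25, each position x becomes (9x+22) mod 26.
Undoing it on bwucg: b(1)→3·(1−22)≡15=p; w(22)→3·(22−22)≡0=a; u(20)→3·(20−22)≡20=u; c(2)→3·(2−22)≡18=s; g(6)→3·(6−22)≡4=e (all mod 26).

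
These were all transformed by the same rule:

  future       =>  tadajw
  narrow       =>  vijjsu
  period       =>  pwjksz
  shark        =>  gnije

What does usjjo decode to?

worry

f(5)→t(19) and u(20)→a(0) fit y≡23x+8 (mod 26); the inverse of 23 mod 26 is 17. This is an affine cipher: with a=0,…,z=25, each position x becomes (23x+8) mod 26.
Decoding usjjo: u(20)→17·(20−8)≡22=w; s(18)→17·(18−8)≡14=o; j(9)→17·(9−8)≡17=r; j(9)→17·(9−8)≡17=r; o(14)→17·(14−8)≡24=y (all mod 26).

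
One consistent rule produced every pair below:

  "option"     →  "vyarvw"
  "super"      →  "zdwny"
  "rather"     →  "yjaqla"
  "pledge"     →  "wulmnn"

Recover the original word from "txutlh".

A repeating key of period 2 is used — shifts +7, +9 over and over.
Decoding txutlh: t−7=m, x−9=o, u−7=n, t−9=k, l−7=e, h−9=y.

monkey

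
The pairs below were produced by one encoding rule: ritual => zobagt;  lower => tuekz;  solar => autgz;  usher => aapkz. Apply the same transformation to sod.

aul

The shift depends on letter class: consonant r→z is +8, but vowel i→o is +6. The rule splits by letter class: vowels +6, consonants +8.
On sod: s(cons)+8=a, o(vowel)+6=u, d(cons)+8=l.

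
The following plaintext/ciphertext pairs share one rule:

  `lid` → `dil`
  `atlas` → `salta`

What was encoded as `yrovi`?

ivory

It's just the letters in reverse order.
Undoing it on yrovi: then reverse → ivory.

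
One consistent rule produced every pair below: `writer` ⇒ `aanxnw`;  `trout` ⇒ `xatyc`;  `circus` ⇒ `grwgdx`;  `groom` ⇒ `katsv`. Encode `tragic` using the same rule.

xafkrh

A repeating key of period 3 is used — shifts +4, +9, +5 over and over.
On tragic: t+4=x, r+9=a, a+5=f, g+4=k, i+9=r, c+5=h.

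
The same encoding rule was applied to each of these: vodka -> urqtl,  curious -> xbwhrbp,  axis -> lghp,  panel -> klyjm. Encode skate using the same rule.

ptlij

v(21)→u(20) and o(14)→r(17) fit y≡19x+11 (mod 26); the inverse of 19 mod 26 is 11. Treating letters as 0–25, the rule is x ↦ 19x + 11 (mod 26).
On skate: s(18)→19·18+11≡15=p; k(10)→19·10+11≡19=t; a(0)→19·0+11≡11=l; t(19)→19·19+11≡8=i; e(4)→19·4+11≡9=j (all mod 26).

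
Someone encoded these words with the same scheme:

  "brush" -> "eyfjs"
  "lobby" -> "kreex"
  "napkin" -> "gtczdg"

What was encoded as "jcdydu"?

spirit

This is an affine cipher: with a=0,…,z=25, each position x becomes (11x+19) mod 26.
Undoing it on jcdydu: j(9)→19·(9−19)≡18=s; c(2)→19·(2−19)≡15=p; d(3)→19·(3−19)≡8=i; y(24)→19·(24−19)≡17=r; d(3)→19·(3−19)≡8=i; u(20)→19·(20−19)≡19=t (all mod 26).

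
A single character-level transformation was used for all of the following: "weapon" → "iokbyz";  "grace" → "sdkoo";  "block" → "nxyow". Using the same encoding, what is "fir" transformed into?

rsd

The shift depends on letter class: consonant w→i is +12, but vowel e→o is +10. The rule splits by letter class: vowels +10, consonants +12.
For fir: f(cons)+12=r, i(vowel)+10=s, r(cons)+12=d.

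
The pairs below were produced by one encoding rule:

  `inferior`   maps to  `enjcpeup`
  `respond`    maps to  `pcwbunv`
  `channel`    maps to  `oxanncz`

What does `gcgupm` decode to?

Treating letters as 0–25, the rule is x ↦ 7x + 0 (mod 26).
Decoding gcgupm: g(6)→15·(6−0)≡12=m; c(2)→15·(2−0)≡4=e; g(6)→15·(6−0)≡12=m; u(20)→15·(20−0)≡14=o; p(15)→15·(15−0)≡17=r; m(12)→15·(12−0)≡24=y (all mod 26).

memory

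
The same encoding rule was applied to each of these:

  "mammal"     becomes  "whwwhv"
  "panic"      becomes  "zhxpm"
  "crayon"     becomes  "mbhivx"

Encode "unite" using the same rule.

bxpdl

Vowels shift forward by 7 and consonants shift forward by 10.
On unite: u(vowel)+7=b, n(cons)+10=x, i(vowel)+7=p, t(cons)+10=d, e(vowel)+7=l.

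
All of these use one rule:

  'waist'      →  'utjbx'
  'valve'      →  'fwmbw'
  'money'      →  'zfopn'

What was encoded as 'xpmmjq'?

pillow

The output letters match the input read backwards, each shifted +1: waist reversed is tsiaw. Read the word backwards and shift each letter +1.
Reversing it on xpmmjq: shift back: x−1=w, p−1=o, m−1=l, m−1=l, j−1=i, q−1=p → wollip; then reverse → pillow.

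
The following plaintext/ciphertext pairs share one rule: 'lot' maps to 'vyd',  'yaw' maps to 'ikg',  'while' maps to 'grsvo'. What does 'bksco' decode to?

Compare letters: l→v is +10, o→y is +10, t→d is +10 — a constant shift. This is a Caesar cipher with shift 10.
Undoing it on bksco: b−10=r, k−10=a, s−10=i, c−10=s, o−10=e.

raise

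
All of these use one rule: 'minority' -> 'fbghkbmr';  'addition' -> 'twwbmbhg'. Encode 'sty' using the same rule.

lmr

Compare letters: m→f is +19, i→b is +19, n→g is +19 — a constant shift. It's a constant shift of +19 (ROT19).
On sty: s+19=l, t+19=m, y+19=r.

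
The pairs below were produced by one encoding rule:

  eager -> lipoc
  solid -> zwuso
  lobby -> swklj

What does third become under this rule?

aprbo

Letter i (0-indexed) is shifted by i+7, so successive shifts are 7, 8, 9, ….
Applying it to third: t+7=a, h+8=p, i+9=r, r+10=b, d+11=o.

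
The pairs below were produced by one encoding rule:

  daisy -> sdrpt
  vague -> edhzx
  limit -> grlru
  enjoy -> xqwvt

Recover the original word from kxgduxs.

d(3)→s(18) and a(0)→d(3) fit y≡5x+3 (mod 26); the inverse of 5 mod 26 is 21. Each letter's alphabet position (a=0..z=25) is mapped through 5·x+3 mod 26 — an affine cipher.
Decoding kxgduxs: k(10)→21·(10−3)≡17=r; x(23)→21·(23−3)≡4=e; g(6)→21·(6−3)≡11=l; d(3)→21·(3−3)≡0=a; u(20)→21·(20−3)≡19=t; x(23)→21·(23−3)≡4=e; s(18)→21·(18−3)≡3=d (all mod 26).

related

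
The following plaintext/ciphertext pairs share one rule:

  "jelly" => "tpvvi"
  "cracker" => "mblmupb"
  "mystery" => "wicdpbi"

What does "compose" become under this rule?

mzwzzcp

The shift depends on letter class: consonant j→t is +10, but vowel e→p is +11. Two shifts are in play — +11 for a/e/i/o/u, +10 for every other letter.
Applying it to compose: c(cons)+10=m, o(vowel)+11=z, m(cons)+10=w, p(cons)+10=z, o(vowel)+11=z, s(cons)+10=c, e(vowel)+11=p.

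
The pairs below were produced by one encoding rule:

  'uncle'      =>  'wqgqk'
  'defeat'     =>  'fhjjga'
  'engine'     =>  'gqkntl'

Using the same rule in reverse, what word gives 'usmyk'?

Each letter shifts forward by (position + 2), i.e. 2, 3, 4, … — the shift grows by one for each successive letter.
Undoing it on usmyk: u−2=s, s−3=p, m−4=i, y−5=t, k−6=e.

spite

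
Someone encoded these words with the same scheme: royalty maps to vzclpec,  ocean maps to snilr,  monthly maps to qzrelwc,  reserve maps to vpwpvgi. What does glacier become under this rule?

kwenmpv

Shifts by position in royalty: pos 0: r→v (+4), pos 1: o→z (+11), pos 2: y→c (+4), pos 3: a→l (+11) — repeating every 2. A repeating key of period 2 is used — shifts +4, +11 over and over.
On glacier: g+4=k, l+11=w, a+4=e, c+11=n, i+4=m, e+11=p, r+4=v.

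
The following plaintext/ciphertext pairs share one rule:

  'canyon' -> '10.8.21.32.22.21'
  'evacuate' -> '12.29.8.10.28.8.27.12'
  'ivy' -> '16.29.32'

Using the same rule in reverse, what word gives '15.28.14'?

c is letter #3 and maps to 10: an offset of 7. The number is (letter's place in the alphabet, a=1) + 7.
Reversing it on 15.28.14: 15→(15−7)÷1=8=h, 28→(28−7)÷1=21=u, 14→(14−7)÷1=7=g.

hug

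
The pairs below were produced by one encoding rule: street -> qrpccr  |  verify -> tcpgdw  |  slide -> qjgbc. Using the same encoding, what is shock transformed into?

Compare letters: s→q is +24, t→r is +24, r→p is +24 — a constant shift. Each letter is shifted forward by 24 in the alphabet (a Caesar shift of +24).
For shock: s+24=q, h+24=f, o+24=m, c+24=a, k+24=i.

qfmai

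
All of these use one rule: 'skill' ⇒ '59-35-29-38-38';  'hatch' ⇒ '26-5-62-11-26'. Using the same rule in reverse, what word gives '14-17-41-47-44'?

demon

s(#19)→59 and k(#11)→35: differences scale by 3, so n = 3·pos + 2. Each letter becomes 3×(its alphabet position, a=1..z=26) + 2.
Undoing it on 14-17-41-47-44: 14→(14−2)÷3=4=d, 17→(17−2)÷3=5=e, 41→(41−2)÷3=13=m, 47→(47−2)÷3=15=o, 44→(44−2)÷3=14=n.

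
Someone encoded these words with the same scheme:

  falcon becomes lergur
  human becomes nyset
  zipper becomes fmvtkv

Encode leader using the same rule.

righkv

The shifts repeat in a cycle of length 2: positions 0,1,… shift by +6, +4, then the pattern repeats.
Applying it to leader: l+6=r, e+4=i, a+6=g, d+4=h, e+6=k, r+4=v.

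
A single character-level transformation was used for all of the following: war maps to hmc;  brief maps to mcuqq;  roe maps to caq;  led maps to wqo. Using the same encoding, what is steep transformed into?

The shift depends on letter class: consonant w→h is +11, but vowel a→m is +12. Two shifts are in play — +12 for a/e/i/o/u, +11 for every other letter.
On steep: s(cons)+11=d, t(cons)+11=e, e(vowel)+12=q, e(vowel)+12=q, p(cons)+11=a.

deqqa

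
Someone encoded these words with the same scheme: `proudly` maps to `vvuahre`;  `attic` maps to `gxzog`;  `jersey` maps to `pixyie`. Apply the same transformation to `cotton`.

iszzst

Shifts by position in proudly: pos 0: p→v (+6), pos 1: r→v (+4), pos 2: o→u (+6), pos 3: u→a (+6), pos 4: d→h (+4), pos 5: l→r (+6) — repeating every 3. A repeating key of period 3 is used — shifts +6, +4, +6 over and over.
Applying it to cotton: c+6=i, o+4=s, t+6=z, t+6=z, o+4=s, n+6=t.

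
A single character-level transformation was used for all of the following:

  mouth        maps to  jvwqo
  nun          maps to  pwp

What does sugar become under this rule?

tciwu

The output letters match the input read backwards, each shifted +2: mouth reversed is htuom. The word is reversed, then every letter is shifted forward by 2.
For sugar: reverse → ragus; then shift: r+2=t, a+2=c, g+2=i, u+2=w, s+2=u.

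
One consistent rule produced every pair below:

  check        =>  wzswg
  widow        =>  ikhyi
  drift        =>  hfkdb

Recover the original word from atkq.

c(2)→w(22) and h(7)→z(25) fit y≡11x+0 (mod 26); the inverse of 11 mod 26 is 19. Treating letters as 0–25, the rule is x ↦ 11x + 0 (mod 26).
Undoing it on atkq: a(0)→19·(0−0)≡0=a; t(19)→19·(19−0)≡23=x; k(10)→19·(10−0)≡8=i; q(16)→19·(16−0)≡18=s (all mod 26).

axis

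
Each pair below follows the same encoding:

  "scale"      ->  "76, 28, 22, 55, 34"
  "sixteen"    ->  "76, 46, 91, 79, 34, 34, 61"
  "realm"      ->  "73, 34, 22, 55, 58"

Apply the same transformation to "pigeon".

The formula is n = 3×(alphabet index, a=1) + 19.
For pigeon: p=16→67, i=9→46, g=7→40, e=5→34, o=15→64, n=14→61.

67, 46, 40, 34, 64, 61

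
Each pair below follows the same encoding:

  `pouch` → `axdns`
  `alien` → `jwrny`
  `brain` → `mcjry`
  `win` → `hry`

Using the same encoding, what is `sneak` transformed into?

dynjv

The shift depends on letter class: consonant p→a is +11, but vowel o→x is +9. Two shifts are in play — +9 for a/e/i/o/u, +11 for every other letter.
Applying it to sneak: s(cons)+11=d, n(cons)+11=y, e(vowel)+9=n, a(vowel)+9=j, k(cons)+11=v.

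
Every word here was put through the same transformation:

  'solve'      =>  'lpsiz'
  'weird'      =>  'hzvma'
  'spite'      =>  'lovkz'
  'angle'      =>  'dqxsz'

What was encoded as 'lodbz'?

Treating letters as 0–25, the rule is x ↦ 25x + 3 (mod 26).
Reversing it on lodbz: l(11)→25·(11−3)≡18=s; o(14)→25·(14−3)≡15=p; d(3)→25·(3−3)≡0=a; b(1)→25·(1−3)≡2=c; z(25)→25·(25−3)≡4=e (all mod 26).

space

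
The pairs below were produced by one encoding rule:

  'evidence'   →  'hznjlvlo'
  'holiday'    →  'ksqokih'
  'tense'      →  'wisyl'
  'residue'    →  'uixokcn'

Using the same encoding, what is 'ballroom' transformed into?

eeqrywxw

Letter i (0-indexed) is shifted by i+3, so successive shifts are 3, 4, 5, ….
For ballroom: b+3=e, a+4=e, l+5=q, l+6=r, r+7=y, o+8=w, o+9=x, m+10=w.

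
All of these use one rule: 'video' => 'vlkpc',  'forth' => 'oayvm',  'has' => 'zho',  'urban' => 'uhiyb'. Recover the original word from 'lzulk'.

dense

The output letters match the input read backwards, each shifted +7: video reversed is oediv. The word is reversed, then every letter is shifted forward by 7.
Reversing it on lzulk: shift back: l−7=e, z−7=s, u−7=n, l−7=e, k−7=d → esned; then reverse → dense.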